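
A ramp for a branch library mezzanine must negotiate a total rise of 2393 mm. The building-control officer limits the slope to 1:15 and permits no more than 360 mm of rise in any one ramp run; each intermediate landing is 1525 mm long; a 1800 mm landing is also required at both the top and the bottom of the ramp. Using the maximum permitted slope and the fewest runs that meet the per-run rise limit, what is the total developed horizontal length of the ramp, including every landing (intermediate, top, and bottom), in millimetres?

2393 / 360 = 6.65, so 7 ramp runs are needed. That means 6 intermediate landings.
Ramp run (horizontal) at 1:15: 2393 × 15 = 35895 mm.
Intermediate landings: 6 × 1525 = 9150 mm.
Top and bottom landings: 2 × 1800 = 3600 mm.
Total = 35895 + 9150 + 3600 = 48645 mm.

48645 mm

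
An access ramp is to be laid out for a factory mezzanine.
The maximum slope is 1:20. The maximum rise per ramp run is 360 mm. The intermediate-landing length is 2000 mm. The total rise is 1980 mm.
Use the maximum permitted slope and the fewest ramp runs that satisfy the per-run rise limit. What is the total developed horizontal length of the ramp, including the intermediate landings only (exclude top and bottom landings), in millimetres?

49600 mm

At most 360 each: 1980/360 = 5.50, giving 6 ramp runs. That means 5 intermediate landings.
Ramp run (horizontal) at 1:20: 1980 × 20 = 39600 mm.
5 intermediate landings contribute 5 × 2000 = 10000 mm.
Developed length = 39600 + 10000 = 49600 mm.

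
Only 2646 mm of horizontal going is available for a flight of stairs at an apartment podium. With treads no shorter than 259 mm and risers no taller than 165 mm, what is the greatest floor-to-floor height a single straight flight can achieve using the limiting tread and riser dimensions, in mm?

Treads that fit: ⌊2646 / 259⌋ = 10.
Risers = treads + 1 = 11.
Maximum height = 11 × 165 = 1815 mm.

1815 mm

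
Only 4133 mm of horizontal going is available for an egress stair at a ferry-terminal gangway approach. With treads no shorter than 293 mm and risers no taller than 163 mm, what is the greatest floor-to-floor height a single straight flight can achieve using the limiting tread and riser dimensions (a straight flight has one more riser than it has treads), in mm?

2445 mm

4133 / 293 = 14.11, so 14 treads fit.
Risers = treads + 1 = 15.
Maximum height = 15 × 163 = 2445 mm.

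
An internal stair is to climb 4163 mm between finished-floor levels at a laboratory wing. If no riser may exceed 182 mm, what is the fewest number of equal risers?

23 risers

At most 182 each: 4163/182 = 22.87, giving 23 risers.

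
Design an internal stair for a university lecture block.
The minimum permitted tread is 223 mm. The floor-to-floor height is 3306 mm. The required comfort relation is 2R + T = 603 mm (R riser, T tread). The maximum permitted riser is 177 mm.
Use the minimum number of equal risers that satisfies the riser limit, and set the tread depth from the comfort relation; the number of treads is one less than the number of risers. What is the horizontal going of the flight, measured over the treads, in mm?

3306 / 177 = 18.68, so 19 risers are needed.
Riser R = 3306 / 19 = 174 mm, within the 177 mm limit.
Tread T = 603 − 2 × 174 = 255 mm (≥ 223 mm).
Treads = 19 − 1 = 18; going = 18 × 255 = 4590 mm.

4590 mm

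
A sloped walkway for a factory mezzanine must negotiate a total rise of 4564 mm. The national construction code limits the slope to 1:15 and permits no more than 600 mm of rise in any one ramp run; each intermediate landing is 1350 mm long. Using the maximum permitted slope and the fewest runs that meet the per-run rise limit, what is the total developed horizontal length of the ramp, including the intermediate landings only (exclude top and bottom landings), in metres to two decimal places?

4564 / 600 = 7.607 → round up to 8 ramp runs. That means 7 intermediate landings.
Ramp run (horizontal) at 1:15: 4564 × 15 = 68460 mm.
Intermediate landings: 7 × 1350 = 9450 mm.
Developed length = 68460 + 9450 = 77910 mm.
= 77.91 m.

77.91 m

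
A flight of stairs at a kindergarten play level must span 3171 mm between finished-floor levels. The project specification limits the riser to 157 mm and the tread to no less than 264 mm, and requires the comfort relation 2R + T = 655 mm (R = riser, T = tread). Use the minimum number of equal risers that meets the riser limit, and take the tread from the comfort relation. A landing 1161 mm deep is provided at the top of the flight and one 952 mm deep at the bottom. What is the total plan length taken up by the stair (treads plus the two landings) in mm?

9173 mm

3171 / 157 = 20.20, so 21 risers are needed.
Riser R = 3171 / 21 = 151 mm, within the 157 mm limit.
Tread T = 655 − 2 × 151 = 353 mm (≥ 264 mm).
Treads = 21 − 1 = 20; going = 20 × 353 = 7060 mm.
Enclosure = 7060 + 1161 + 952 = 9173 mm.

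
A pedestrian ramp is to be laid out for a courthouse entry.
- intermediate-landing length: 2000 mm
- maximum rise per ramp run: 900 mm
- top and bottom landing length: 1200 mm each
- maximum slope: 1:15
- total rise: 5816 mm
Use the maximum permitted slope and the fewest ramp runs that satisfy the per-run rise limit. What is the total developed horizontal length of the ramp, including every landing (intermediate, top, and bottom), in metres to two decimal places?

101.64 m

5816 / 900 = 6.462 → round up to 7 ramp runs. That means 6 intermediate landings.
Horizontal run for 5816 mm of rise at 1:15 is 5816 × 15 = 87240 mm.
Intermediate landings: 6 × 2000 = 12000 mm.
Top and bottom landings: 2 × 1200 = 2400 mm.
Total = 87240 + 12000 + 2400 = 101640 mm.
= 101.64 m.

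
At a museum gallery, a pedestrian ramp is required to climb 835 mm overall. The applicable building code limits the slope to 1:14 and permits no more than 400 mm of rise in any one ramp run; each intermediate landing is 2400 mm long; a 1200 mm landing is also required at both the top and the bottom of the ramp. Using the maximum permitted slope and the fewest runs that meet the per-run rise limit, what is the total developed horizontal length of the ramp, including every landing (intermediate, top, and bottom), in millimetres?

At most 400 each: 835/400 = 2.09, giving 3 ramp runs. That means 2 intermediate landings.
Horizontal run for 835 mm of rise at 1:14 is 835 × 14 = 11690 mm.
2 intermediate landings contribute 2 × 2400 = 4800 mm.
Top and bottom landings: 2 × 1200 = 2400 mm.
Total = 11690 + 4800 + 2400 = 18890 mm.

18890 mm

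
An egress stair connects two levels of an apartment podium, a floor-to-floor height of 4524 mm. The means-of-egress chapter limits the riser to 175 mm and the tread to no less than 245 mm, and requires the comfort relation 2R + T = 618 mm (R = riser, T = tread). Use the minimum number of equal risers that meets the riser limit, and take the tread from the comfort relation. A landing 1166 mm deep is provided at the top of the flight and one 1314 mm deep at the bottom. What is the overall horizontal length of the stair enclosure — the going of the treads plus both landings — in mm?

9230 mm

4524 / 175 = 25.85, so 26 risers are needed.
Riser R = 4524 / 26 = 174 mm, within the 175 mm limit.
Tread T = 618 − 2 × 174 = 270 mm (≥ 245 mm).
Treads = 26 − 1 = 25; going = 25 × 270 = 6750 mm.
Enclosure = 6750 + 1166 + 1314 = 9230 mm.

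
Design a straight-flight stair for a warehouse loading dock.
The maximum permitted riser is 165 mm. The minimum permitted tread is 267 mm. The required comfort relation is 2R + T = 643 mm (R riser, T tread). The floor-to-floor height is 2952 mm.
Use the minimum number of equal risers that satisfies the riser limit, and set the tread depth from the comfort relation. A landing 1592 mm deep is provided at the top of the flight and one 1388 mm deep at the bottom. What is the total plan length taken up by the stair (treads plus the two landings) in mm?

8335 mm

2952 / 165 = 17.891 → round up to 18 risers.
Riser R = 2952 / 18 = 164 mm, within the 165 mm limit.
T = 643 − 2·164 = 315 mm, which satisfies the 267 mm minimum.
Going = (18 − 1) × 315 = 5355 mm.
Enclosure = 5355 + 1592 + 1388 = 8335 mm.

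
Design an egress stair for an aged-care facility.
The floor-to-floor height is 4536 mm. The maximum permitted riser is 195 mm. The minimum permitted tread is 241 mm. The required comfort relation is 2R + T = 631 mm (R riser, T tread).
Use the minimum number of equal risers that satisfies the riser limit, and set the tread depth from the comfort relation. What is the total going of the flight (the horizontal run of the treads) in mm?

5819 mm

4536 / 195 = 23.262 → round up to 24 risers.
R = 4536 ÷ 24 = 189 mm.
Tread T = 631 − 2 × 189 = 253 mm (≥ 241 mm).
Treads = 24 − 1 = 23; going = 23 × 253 = 5819 mm.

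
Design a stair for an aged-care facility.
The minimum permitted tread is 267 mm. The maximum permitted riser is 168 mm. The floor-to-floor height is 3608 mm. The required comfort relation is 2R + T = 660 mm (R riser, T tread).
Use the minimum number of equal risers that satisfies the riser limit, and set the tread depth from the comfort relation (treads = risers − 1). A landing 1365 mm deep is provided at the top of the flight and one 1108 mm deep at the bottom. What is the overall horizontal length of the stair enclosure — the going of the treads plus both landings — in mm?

3608 / 168 = 21.48, so 22 risers are needed.
Riser R = 3608 / 22 = 164 mm, within the 168 mm limit.
From 2R + T = 660: T = 660 − 328 = 332 mm.
22 risers give 21 treads; going = 21 × 332 = 6972 mm.
Add landings: 6972 + 1365 + 1108 = 9445 mm.

9445 mm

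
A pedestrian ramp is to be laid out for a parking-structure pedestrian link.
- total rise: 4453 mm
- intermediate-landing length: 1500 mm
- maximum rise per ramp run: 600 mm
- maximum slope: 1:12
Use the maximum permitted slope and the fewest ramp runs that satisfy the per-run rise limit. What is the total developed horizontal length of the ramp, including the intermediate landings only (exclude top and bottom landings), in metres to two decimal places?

63.94 m

⌈4453/600⌉ = 8 ramp runs. That means 7 intermediate landings.
Horizontal run for 4453 mm of rise at 1:12 is 4453 × 12 = 53436 mm.
Intermediate landings: 7 × 1500 = 10500 mm.
Total developed length = 53436 + 10500 = 63936 mm.
= 63.94 m.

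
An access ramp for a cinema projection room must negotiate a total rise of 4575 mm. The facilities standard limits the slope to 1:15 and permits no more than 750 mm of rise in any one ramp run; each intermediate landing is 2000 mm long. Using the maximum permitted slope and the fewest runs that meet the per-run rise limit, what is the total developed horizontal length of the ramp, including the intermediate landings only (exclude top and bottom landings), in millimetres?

⌈4575/750⌉ = 7 ramp runs. That means 6 intermediate landings.
Horizontal run for 4575 mm of rise at 1:15 is 4575 × 15 = 68625 mm.
Intermediate landings: 6 × 2000 = 12000 mm.
Developed length = 68625 + 12000 = 80625 mm.

80625 mm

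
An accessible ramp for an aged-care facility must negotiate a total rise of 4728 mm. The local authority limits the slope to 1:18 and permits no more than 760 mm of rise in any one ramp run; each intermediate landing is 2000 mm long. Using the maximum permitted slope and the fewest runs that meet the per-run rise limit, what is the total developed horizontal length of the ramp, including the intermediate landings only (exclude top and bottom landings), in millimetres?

97104 mm

4728 / 760 = 6.22, so 7 ramp runs are needed. That means 6 intermediate landings.
Ramp run (horizontal) at 1:18: 4728 × 18 = 85104 mm.
Intermediate landings: 6 × 2000 = 12000 mm.
Total developed length = 85104 + 12000 = 97104 mm.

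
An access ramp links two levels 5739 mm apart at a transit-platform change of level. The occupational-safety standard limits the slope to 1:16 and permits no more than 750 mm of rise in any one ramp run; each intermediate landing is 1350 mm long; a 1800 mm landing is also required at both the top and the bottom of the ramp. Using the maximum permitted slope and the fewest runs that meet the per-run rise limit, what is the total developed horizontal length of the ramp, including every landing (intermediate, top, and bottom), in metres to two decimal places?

104.87 m

At most 750 each: 5739/750 = 7.65, giving 8 ramp runs. That means 7 intermediate landings.
Horizontal run for 5739 mm of rise at 1:16 is 5739 × 16 = 91824 mm.
7 intermediate landings contribute 7 × 1350 = 9450 mm.
Top and bottom landings: 2 × 1800 = 3600 mm.
Total = 91824 + 9450 + 3600 = 104874 mm.
= 104.87 m.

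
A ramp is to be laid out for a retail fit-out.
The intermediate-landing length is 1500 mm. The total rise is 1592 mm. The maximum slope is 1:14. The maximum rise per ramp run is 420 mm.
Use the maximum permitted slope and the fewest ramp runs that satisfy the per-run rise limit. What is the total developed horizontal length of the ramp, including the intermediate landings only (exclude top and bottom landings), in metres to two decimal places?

26.79 m

1592 / 420 = 3.79, so 4 ramp runs are needed. That means 3 intermediate landings.
Horizontal run for 1592 mm of rise at 1:14 is 1592 × 14 = 22288 mm.
3 intermediate landings contribute 3 × 1500 = 4500 mm.
Developed length = 22288 + 4500 = 26788 mm.
= 26.79 m.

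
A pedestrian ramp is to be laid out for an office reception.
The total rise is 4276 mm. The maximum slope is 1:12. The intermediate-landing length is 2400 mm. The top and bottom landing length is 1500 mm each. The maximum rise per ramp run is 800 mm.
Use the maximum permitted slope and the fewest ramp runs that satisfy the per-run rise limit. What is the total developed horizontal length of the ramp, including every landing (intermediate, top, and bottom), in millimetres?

66312 mm

4276 / 800 = 5.34, so 6 ramp runs are needed. That means 5 intermediate landings.
Horizontal run for 4276 mm of rise at 1:12 is 4276 × 12 = 51312 mm.
Intermediate landings: 5 × 2400 = 12000 mm.
Top and bottom landings: 2 × 1500 = 3000 mm.
Total = 51312 + 12000 + 3000 = 66312 mm.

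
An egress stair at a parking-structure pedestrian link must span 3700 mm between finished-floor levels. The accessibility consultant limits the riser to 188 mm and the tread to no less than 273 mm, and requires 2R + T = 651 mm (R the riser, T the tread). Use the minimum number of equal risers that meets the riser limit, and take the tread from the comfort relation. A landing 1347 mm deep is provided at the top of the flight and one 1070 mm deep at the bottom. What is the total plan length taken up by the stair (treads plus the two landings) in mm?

7756 mm

3700 / 188 = 19.681 → round up to 20 risers.
Each riser is 3700/20 = 185 mm (≤ 188 mm).
T = 651 − 2·185 = 281 mm, which satisfies the 273 mm minimum.
Going = (20 − 1) × 281 = 5339 mm.
Enclosure = 5339 + 1347 + 1070 = 7756 mm.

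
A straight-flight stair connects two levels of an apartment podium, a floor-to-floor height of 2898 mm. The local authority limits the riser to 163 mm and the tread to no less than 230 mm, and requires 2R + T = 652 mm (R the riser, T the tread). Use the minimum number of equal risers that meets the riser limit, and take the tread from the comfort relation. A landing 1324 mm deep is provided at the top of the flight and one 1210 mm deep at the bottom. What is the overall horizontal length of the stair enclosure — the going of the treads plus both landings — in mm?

8144 mm

⌈2898/163⌉ = 18 risers.
R = 2898 ÷ 18 = 161 mm.
Tread T = 652 − 2 × 161 = 330 mm (≥ 230 mm).
18 risers give 17 treads; going = 17 × 330 = 5610 mm.
Enclosure = 5610 + 1324 + 1210 = 8144 mm.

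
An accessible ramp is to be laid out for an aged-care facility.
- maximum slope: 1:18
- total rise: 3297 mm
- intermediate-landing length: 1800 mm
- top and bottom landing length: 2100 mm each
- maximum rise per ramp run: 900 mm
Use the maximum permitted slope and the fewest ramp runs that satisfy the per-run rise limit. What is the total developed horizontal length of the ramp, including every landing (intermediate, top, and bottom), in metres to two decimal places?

At most 900 each: 3297/900 = 3.66, giving 4 ramp runs. That means 3 intermediate landings.
Horizontal run for 3297 mm of rise at 1:18 is 3297 × 18 = 59346 mm.
Intermediate landings: 3 × 1800 = 5400 mm.
Top and bottom landings: 2 × 2100 = 4200 mm.
Total = 59346 + 5400 + 4200 = 68946 mm.
= 68.95 m.

68.95 m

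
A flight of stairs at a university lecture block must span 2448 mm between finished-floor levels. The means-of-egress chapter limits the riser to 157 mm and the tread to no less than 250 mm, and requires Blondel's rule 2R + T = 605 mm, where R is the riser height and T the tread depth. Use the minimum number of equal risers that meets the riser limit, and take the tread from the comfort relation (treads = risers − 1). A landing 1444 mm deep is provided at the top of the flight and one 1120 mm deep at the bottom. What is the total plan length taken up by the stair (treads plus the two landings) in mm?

7049 mm

⌈2448/157⌉ = 16 risers.
R = 2448 ÷ 16 = 153 mm.
Tread T = 605 − 2 × 153 = 299 mm (≥ 250 mm).
Treads = 16 − 1 = 15; going = 15 × 299 = 4485 mm.
Enclosure = 4485 + 1444 + 1120 = 7049 mm.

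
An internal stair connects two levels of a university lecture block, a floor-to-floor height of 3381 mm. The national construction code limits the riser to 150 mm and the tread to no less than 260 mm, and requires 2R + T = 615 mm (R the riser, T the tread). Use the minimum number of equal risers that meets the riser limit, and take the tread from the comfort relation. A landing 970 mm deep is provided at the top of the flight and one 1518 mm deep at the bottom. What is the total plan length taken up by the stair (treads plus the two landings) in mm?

3381 / 150 = 22.540 → round up to 23 risers.
Riser R = 3381 / 23 = 147 mm, within the 150 mm limit.
T = 615 − 2·147 = 321 mm, which satisfies the 260 mm minimum.
Going = (23 − 1) × 321 = 7062 mm.
Add landings: 7062 + 970 + 1518 = 9550 mm.

9550 mm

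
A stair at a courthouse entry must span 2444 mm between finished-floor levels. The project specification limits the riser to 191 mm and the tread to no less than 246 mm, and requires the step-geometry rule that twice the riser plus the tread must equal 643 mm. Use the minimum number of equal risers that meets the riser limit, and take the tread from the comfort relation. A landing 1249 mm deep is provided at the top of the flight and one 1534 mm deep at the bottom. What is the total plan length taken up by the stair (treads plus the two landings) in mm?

5987 mm

At most 191 each: 2444/191 = 12.80, giving 13 risers.
Each riser is 2444/13 = 188 mm (≤ 191 mm).
Tread T = 643 − 2 × 188 = 267 mm (≥ 246 mm).
Treads = 13 − 1 = 12; going = 12 × 267 = 3204 mm.
Enclosure = 3204 + 1249 + 1534 = 5987 mm.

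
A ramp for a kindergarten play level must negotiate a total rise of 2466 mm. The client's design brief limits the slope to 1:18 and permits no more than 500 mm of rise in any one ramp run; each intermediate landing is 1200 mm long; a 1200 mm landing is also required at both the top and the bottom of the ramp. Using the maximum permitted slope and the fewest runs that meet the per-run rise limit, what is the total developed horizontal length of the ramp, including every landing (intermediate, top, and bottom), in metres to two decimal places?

51.59 m

At most 500 each: 2466/500 = 4.93, giving 5 ramp runs. That means 4 intermediate landings.
Ramp run (horizontal) at 1:18: 2466 × 18 = 44388 mm.
Intermediate landings: 4 × 1200 = 4800 mm.
Top and bottom landings: 2 × 1200 = 2400 mm.
Total = 44388 + 4800 + 2400 = 51588 mm.
= 51.59 m.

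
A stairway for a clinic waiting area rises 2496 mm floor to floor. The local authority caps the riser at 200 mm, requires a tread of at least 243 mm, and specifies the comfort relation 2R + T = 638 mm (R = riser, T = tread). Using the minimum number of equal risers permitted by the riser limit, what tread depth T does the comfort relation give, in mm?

254 mm

At most 200 each: 2496/200 = 12.48, giving 13 risers.
Riser R = 2496 / 13 = 192 mm, within the 200 mm limit.
T = 638 − 2·192 = 254 mm, which satisfies the 243 mm minimum.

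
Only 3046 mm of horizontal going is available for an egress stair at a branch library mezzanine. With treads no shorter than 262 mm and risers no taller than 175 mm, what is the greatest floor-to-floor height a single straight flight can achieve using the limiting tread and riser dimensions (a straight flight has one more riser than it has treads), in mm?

Treads that fit: ⌊3046 / 262⌋ = 11.
Risers = treads + 1 = 12.
Maximum height = 12 × 175 = 2100 mm.

2100 mm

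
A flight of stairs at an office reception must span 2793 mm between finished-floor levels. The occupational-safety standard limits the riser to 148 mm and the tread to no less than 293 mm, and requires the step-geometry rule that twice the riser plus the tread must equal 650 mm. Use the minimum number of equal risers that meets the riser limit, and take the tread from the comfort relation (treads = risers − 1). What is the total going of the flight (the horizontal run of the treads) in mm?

At most 148 each: 2793/148 = 18.87, giving 19 risers.
R = 2793 ÷ 19 = 147 mm.
T = 650 − 2·147 = 356 mm, which satisfies the 293 mm minimum.
Going = (19 − 1) × 356 = 6408 mm.

6408 mm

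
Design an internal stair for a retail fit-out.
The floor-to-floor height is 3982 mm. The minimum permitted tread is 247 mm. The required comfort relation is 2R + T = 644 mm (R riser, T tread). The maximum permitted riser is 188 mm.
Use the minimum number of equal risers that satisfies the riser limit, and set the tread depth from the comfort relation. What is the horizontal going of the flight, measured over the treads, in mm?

⌈3982/188⌉ = 22 risers.
Each riser is 3982/22 = 181 mm (≤ 188 mm).
Tread T = 644 − 2 × 181 = 282 mm (≥ 247 mm).
Going = (22 − 1) × 282 = 5922 mm.

5922 mm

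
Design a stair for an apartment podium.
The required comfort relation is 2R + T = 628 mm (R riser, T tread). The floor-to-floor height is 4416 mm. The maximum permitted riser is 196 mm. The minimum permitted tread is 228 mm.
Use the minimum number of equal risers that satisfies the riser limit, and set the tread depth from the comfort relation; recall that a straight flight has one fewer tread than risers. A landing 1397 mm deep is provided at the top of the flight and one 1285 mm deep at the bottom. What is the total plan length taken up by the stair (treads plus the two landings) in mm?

4416 / 196 = 22.53, so 23 risers are needed.
Each riser is 4416/23 = 192 mm (≤ 196 mm).
From 2R + T = 628: T = 628 − 384 = 244 mm.
Going = (23 − 1) × 244 = 5368 mm.
Add landings: 5368 + 1397 + 1285 = 8050 mm.

8050 mm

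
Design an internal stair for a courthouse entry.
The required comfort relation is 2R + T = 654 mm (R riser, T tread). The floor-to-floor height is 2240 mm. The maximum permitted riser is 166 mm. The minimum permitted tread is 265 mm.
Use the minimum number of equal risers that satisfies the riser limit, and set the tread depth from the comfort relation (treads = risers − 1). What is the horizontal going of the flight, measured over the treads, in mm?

4342 mm

2240 / 166 = 13.494 → round up to 14 risers.
Each riser is 2240/14 = 160 mm (≤ 166 mm).
T = 654 − 2·160 = 334 mm, which satisfies the 265 mm minimum.
Going = (14 − 1) × 334 = 4342 mm.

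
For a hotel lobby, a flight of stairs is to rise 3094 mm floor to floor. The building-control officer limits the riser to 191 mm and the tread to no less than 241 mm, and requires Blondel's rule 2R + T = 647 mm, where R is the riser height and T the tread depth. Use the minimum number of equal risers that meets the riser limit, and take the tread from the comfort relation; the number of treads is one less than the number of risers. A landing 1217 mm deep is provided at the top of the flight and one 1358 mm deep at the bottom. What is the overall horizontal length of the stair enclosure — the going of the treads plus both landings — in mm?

7103 mm

At most 191 each: 3094/191 = 16.20, giving 17 risers.
R = 3094 ÷ 17 = 182 mm.
T = 647 − 2·182 = 283 mm, which satisfies the 241 mm minimum.
Going = (17 − 1) × 283 = 4528 mm.
Add landings: 4528 + 1217 + 1358 = 7103 mm.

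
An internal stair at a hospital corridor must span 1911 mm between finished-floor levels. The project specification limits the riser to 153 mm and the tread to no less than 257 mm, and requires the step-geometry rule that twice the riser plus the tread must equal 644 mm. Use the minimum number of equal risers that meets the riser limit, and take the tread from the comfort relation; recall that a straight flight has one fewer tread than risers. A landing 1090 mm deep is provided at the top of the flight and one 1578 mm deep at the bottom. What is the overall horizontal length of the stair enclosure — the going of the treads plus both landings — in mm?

6868 mm

At most 153 each: 1911/153 = 12.49, giving 13 risers.
Riser R = 1911 / 13 = 147 mm, within the 153 mm limit.
From 2R + T = 644: T = 644 − 294 = 350 mm.
Going = (13 − 1) × 350 = 4200 mm.
Add landings: 4200 + 1090 + 1578 = 6868 mm.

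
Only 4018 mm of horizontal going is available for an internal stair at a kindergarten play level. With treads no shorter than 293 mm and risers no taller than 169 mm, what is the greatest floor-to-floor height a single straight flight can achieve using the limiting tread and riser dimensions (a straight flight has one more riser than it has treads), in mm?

2366 mm

4018 / 293 = 13.71, so 13 treads fit.
Risers = treads + 1 = 14.
Maximum height = 14 × 169 = 2366 mm.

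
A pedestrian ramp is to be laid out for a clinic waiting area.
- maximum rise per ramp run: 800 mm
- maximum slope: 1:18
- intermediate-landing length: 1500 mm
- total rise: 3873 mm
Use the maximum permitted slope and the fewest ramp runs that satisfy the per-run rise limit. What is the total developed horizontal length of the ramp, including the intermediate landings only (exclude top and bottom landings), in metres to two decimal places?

75.71 m

3873 / 800 = 4.841 → round up to 5 ramp runs. That means 4 intermediate landings.
Ramp run (horizontal) at 1:18: 3873 × 18 = 69714 mm.
4 intermediate landings contribute 4 × 1500 = 6000 mm.
Total developed length = 69714 + 6000 = 75714 mm.
= 75.71 m.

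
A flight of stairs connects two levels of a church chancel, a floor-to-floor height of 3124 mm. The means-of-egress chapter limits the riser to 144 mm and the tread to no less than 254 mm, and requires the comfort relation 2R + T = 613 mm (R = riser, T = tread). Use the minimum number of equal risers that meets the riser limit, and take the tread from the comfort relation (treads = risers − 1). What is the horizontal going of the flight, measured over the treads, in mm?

3124 / 144 = 21.694 → round up to 22 risers.
Riser R = 3124 / 22 = 142 mm, within the 144 mm limit.
From 2R + T = 613: T = 613 − 284 = 329 mm.
Treads = 22 − 1 = 21; going = 21 × 329 = 6909 mm.

6909 mm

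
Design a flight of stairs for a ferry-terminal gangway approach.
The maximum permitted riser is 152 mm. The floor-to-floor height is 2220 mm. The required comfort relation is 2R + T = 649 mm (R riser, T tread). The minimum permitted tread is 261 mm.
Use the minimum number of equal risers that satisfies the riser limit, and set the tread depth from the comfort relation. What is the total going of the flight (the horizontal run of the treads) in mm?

4942 mm

2220 / 152 = 14.61, so 15 risers are needed.
R = 2220 ÷ 15 = 148 mm.
T = 649 − 2·148 = 353 mm, which satisfies the 261 mm minimum.
Treads = 15 − 1 = 14; going = 14 × 353 = 4942 mm.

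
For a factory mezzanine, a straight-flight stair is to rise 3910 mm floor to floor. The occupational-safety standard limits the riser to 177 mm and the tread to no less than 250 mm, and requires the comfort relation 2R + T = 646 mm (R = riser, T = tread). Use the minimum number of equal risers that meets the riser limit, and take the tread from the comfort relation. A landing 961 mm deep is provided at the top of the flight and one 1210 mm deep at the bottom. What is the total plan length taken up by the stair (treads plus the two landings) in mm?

8903 mm

⌈3910/177⌉ = 23 risers.
R = 3910 ÷ 23 = 170 mm.
T = 646 − 2·170 = 306 mm, which satisfies the 250 mm minimum.
Treads = 23 − 1 = 22; going = 22 × 306 = 6732 mm.
Add landings: 6732 + 961 + 1210 = 8903 mm.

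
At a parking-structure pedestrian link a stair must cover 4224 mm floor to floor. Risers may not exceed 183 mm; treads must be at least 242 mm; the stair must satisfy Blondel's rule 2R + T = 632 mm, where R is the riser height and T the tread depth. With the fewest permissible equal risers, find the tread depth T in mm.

280 mm

⌈4224/183⌉ = 24 risers.
Each riser is 4224/24 = 176 mm (≤ 183 mm).
Tread T = 632 − 2 × 176 = 280 mm (≥ 242 mm).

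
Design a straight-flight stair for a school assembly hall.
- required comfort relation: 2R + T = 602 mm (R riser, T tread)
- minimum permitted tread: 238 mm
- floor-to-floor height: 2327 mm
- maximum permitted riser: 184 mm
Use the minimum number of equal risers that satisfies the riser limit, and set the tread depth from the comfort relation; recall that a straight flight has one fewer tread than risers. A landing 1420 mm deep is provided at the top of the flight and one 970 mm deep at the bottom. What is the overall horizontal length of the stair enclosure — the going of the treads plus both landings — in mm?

2327 / 184 = 12.65, so 13 risers are needed.
Riser R = 2327 / 13 = 179 mm, within the 184 mm limit.
Tread T = 602 − 2 × 179 = 244 mm (≥ 238 mm).
Going = (13 − 1) × 244 = 2928 mm.
Enclosure = 2928 + 1420 + 970 = 5318 mm.

5318 mm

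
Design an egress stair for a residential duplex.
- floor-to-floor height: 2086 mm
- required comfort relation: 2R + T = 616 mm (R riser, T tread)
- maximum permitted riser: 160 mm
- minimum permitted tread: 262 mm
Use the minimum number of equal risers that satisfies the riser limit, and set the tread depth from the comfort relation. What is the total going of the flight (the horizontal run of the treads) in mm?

4134 mm

⌈2086/160⌉ = 14 risers.
Each riser is 2086/14 = 149 mm (≤ 160 mm).
Tread T = 616 − 2 × 149 = 318 mm (≥ 262 mm).
14 risers give 13 treads; going = 13 × 318 = 4134 mm.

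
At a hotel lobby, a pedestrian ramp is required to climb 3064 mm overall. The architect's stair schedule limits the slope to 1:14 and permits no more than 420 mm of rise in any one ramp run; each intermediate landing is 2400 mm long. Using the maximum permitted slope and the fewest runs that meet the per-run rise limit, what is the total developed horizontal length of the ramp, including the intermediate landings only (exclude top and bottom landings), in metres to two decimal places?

3064 / 420 = 7.30, so 8 ramp runs are needed. That means 7 intermediate landings.
Ramp run (horizontal) at 1:14: 3064 × 14 = 42896 mm.
Intermediate landings: 7 × 2400 = 16800 mm.
Total developed length = 42896 + 16800 = 59696 mm.
= 59.70 m.

59.70 m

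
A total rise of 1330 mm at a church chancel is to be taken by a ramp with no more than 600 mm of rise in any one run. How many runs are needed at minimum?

At most 600 each: 1330/600 = 2.22, giving 3 ramp runs.

3 runs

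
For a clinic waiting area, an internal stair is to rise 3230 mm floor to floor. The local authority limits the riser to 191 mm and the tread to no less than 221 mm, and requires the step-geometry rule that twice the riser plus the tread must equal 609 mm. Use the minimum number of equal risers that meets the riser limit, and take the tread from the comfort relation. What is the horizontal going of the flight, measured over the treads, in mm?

3664 mm

At most 191 each: 3230/191 = 16.91, giving 17 risers.
R = 3230 ÷ 17 = 190 mm.
T = 609 − 2·190 = 229 mm, which satisfies the 221 mm minimum.
17 risers give 16 treads; going = 16 × 229 = 3664 mm.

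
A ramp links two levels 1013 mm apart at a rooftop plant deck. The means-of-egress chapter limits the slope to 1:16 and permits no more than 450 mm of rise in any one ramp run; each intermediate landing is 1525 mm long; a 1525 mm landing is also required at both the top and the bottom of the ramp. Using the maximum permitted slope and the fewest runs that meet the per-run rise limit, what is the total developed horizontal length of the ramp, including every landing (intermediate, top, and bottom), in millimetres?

22308 mm

At most 450 each: 1013/450 = 2.25, giving 3 ramp runs. That means 2 intermediate landings.
Ramp run (horizontal) at 1:16: 1013 × 16 = 16208 mm.
2 intermediate landings contribute 2 × 1525 = 3050 mm.
Top and bottom landings: 2 × 1525 = 3050 mm.
Total = 16208 + 3050 + 3050 = 22308 mm.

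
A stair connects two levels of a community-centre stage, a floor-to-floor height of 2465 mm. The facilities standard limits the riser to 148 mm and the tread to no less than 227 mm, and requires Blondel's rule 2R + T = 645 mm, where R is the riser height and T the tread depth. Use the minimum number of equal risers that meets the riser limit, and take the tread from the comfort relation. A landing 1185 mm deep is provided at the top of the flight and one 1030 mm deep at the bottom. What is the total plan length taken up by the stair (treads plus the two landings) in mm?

7895 mm

2465 / 148 = 16.66, so 17 risers are needed.
R = 2465 ÷ 17 = 145 mm.
T = 645 − 2·145 = 355 mm, which satisfies the 227 mm minimum.
17 risers give 16 treads; going = 16 × 355 = 5680 mm.
Enclosure = 5680 + 1185 + 1030 = 7895 mm.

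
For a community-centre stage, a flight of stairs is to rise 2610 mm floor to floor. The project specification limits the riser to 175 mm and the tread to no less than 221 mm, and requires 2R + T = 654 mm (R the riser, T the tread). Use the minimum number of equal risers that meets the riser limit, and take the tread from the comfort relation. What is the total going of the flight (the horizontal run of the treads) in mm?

⌈2610/175⌉ = 15 risers.
Each riser is 2610/15 = 174 mm (≤ 175 mm).
Tread T = 654 − 2 × 174 = 306 mm (≥ 221 mm).
15 risers give 14 treads; going = 14 × 306 = 4284 mm.

4284 mm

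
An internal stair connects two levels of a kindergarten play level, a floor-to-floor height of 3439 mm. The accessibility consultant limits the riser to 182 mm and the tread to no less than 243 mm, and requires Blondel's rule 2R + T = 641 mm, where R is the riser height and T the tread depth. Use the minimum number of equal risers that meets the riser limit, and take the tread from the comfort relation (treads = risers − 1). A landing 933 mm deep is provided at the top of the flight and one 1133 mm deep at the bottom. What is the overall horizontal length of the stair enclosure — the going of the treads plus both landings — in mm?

3439 / 182 = 18.90, so 19 risers are needed.
Riser R = 3439 / 19 = 181 mm, within the 182 mm limit.
Tread T = 641 − 2 × 181 = 279 mm (≥ 243 mm).
Going = (19 − 1) × 279 = 5022 mm.
Enclosure = 5022 + 933 + 1133 = 7088 mm.

7088 mm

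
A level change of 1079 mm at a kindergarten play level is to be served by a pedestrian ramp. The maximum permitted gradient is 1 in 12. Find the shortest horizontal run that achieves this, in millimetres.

Run = rise × 12 = 1079 × 12 = 12948 mm.

12948 mm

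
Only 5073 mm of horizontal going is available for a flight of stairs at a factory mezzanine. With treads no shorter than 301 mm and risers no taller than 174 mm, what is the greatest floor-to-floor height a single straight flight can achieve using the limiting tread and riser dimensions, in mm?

Treads that fit: ⌊5073 / 301⌋ = 16.
Risers = treads + 1 = 17.
Maximum height = 17 × 174 = 2958 mm.

2958 mm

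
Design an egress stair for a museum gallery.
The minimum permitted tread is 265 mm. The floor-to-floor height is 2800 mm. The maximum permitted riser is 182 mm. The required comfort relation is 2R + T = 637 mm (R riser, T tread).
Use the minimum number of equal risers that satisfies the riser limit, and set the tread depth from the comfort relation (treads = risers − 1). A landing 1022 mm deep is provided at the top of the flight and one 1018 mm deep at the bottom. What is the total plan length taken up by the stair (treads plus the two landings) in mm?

6345 mm

2800 / 182 = 15.385 → round up to 16 risers.
R = 2800 ÷ 16 = 175 mm.
T = 637 − 2·175 = 287 mm, which satisfies the 265 mm minimum.
Treads = 16 − 1 = 15; going = 15 × 287 = 4305 mm.
Add landings: 4305 + 1022 + 1018 = 6345 mm.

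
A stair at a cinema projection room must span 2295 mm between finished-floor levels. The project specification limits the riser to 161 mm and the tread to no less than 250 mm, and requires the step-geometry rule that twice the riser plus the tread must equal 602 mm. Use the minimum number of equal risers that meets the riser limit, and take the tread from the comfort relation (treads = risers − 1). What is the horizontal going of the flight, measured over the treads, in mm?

At most 161 each: 2295/161 = 14.25, giving 15 risers.
R = 2295 ÷ 15 = 153 mm.
T = 602 − 2·153 = 296 mm, which satisfies the 250 mm minimum.
Going = (15 − 1) × 296 = 4144 mm.

4144 mm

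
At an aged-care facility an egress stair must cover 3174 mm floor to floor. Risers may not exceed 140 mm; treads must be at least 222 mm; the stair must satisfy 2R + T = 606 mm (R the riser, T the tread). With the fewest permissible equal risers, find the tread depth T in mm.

330 mm

3174 / 140 = 22.671 → round up to 23 risers.
Each riser is 3174/23 = 138 mm (≤ 140 mm).
T = 606 − 2·138 = 330 mm, which satisfies the 222 mm minimum.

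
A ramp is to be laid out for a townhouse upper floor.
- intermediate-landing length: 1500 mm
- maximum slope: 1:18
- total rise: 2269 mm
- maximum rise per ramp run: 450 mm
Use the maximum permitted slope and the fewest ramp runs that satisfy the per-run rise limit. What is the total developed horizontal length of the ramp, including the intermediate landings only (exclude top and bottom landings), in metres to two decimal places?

48.34 m

2269 / 450 = 5.042 → round up to 6 ramp runs. That means 5 intermediate landings.
Horizontal run for 2269 mm of rise at 1:18 is 2269 × 18 = 40842 mm.
5 intermediate landings contribute 5 × 1500 = 7500 mm.
Developed length = 40842 + 7500 = 48342 mm.
= 48.34 m.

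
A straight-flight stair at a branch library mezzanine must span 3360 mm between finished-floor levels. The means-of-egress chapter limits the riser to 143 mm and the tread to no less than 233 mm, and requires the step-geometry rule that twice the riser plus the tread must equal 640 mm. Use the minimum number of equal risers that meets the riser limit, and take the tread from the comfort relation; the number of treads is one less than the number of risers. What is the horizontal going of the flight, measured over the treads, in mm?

3360 / 143 = 23.50, so 24 risers are needed.
R = 3360 ÷ 24 = 140 mm.
T = 640 − 2·140 = 360 mm, which satisfies the 233 mm minimum.
24 risers give 23 treads; going = 23 × 360 = 8280 mm.

8280 mm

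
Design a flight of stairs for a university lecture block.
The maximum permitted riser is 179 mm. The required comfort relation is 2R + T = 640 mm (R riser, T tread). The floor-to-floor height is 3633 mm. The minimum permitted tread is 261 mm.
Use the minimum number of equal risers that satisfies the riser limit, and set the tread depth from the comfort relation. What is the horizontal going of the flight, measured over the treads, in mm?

5880 mm

3633 / 179 = 20.296 → round up to 21 risers.
Each riser is 3633/21 = 173 mm (≤ 179 mm).
From 2R + T = 640: T = 640 − 346 = 294 mm.
Going = (21 − 1) × 294 = 5880 mm.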